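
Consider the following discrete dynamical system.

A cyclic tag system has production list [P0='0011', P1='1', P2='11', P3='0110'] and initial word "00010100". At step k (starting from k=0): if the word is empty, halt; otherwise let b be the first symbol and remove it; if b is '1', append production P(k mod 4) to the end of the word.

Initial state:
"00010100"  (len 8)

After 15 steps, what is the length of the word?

k=0  "00010100"  (len 8)
k=1  "0010100"  (len 7)
k=2  "010100"  (len 6)
k=3  "10100"  (len 5)
k=4  "01000110"  (len 8)
k=5  "1000110"  (len 7)
k=6  "0001101"  (len 7)
k=7  "001101"  (len 6)
k=8  "01101"  (len 5)
k=9  "1101"  (len 4)
k=10  "1011"  (len 4)
k=11  "01111"  (len 5)
k=12  "1111"  (len 4)
k=13  "1110011"  (len 7)
k=14  "1100111"  (len 7)
k=15  "10011111"  (len 8)

8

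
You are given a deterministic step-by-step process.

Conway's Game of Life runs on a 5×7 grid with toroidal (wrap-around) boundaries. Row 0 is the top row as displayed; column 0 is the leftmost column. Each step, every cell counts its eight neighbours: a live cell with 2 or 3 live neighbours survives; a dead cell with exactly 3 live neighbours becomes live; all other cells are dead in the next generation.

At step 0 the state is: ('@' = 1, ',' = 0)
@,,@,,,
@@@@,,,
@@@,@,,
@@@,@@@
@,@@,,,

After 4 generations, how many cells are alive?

[0] @,,@,,,
@@@@,,,
@@@,@,,
@@@,@@@
@,@@,,,
[1] @,,,@,@
,,,,@,@
,,,,@,,
,,,,@@,
,,,,,@,
[2] @,,,@,@
@,,@@,@
,,,@@,,
,,,,@@,
,,,,,,,
[3] @,,@@,@
@,,,,,@
,,,,,,@
,,,@@@,
,,,,@,@
[4] ,,,@@,,
,,,,,,,
@,,,@,@
,,,@@,@
@,,,,,@

10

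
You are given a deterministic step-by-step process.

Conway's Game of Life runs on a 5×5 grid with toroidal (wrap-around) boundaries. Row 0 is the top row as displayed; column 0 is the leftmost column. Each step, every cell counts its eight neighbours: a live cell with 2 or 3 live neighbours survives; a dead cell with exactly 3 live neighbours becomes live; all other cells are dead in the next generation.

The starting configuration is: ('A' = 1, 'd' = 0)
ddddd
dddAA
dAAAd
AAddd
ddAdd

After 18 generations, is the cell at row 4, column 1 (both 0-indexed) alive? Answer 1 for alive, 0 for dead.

1

0) ddddd
dddAA
dAAAd
AAddd
ddAdd
1) dddAd
dddAA
dAdAd
AddAd
dAddd
2) ddAAA
dddAA
AddAd
AAddA
ddAdA
3) AdAdd
Adddd
dAAAd
dAAdd
ddAdd
4) ddddd
AddAA
AddAd
ddddd
ddAAd
5) ddAdd
AddAd
AddAd
ddAAA
ddddd
6) ddddd
dAAAd
AAddd
ddAAA
ddAdd
7) dAdAd
AAAdd
Adddd
AdAAA
ddAdd
8) AddAd
AdAdA
ddddd
AdAAA
Adddd
9) AddAd
AAdAA
ddAdd
AAdAA
AdAdd
10) dddAd
AAdAd
ddddd
AddAA
ddAdd
11) dAdAA
ddAdA
dAAAd
dddAA
ddAdd
12) AAddA
ddddA
AAddd
dAddA
AdAdd
13) dAdAA
ddddA
dAddA
ddAdA
ddAAd
14) AdddA
ddAdA
ddddA
AAAdA
AAddd
15) dddAA
ddddA
ddAdA
ddAAA
ddAAd
16) ddAdA
AdddA
AdAdA
dAddA
ddddd
17) AddAA
ddddd
ddddd
dAdAA
AddAd
18) AddAd
ddddA
ddddd
AdAAA
dAddd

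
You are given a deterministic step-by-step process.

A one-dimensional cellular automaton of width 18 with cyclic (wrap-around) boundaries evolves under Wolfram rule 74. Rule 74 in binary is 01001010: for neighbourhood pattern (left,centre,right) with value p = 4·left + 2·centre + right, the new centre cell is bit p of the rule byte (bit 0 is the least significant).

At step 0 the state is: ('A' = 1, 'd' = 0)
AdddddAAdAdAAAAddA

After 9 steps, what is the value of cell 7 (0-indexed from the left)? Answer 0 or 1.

0

t=0: AdddddAAdAdAAAAddA
t=1: AddddAAAdddAddAdAA
t=2: AdddAAdAddAddAddAd
t=3: dddAAAdddAddAddAdd
t=4: ddAAdAddAddAddAddd
t=5: dAAAdddAddAddAdddd
t=6: AAdAddAddAddAddddd
t=7: AAdddAddAddAdddddA
t=8: dAddAddAddAdddddAA
t=9: dddAddAddAdddddAAA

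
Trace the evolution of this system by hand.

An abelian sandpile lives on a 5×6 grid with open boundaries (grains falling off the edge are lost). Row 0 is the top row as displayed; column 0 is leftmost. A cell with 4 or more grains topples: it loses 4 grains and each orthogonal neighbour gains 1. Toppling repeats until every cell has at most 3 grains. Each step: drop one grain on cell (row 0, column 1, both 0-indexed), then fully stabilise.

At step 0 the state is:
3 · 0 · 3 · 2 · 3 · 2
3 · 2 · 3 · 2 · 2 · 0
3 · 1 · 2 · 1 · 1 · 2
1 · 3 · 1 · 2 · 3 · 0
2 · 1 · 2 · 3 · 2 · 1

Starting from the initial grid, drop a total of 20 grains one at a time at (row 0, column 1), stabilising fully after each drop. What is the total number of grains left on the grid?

0) 3 · 0 · 3 · 2 · 3 · 2
3 · 2 · 3 · 2 · 2 · 0
3 · 1 · 2 · 1 · 1 · 2
1 · 3 · 1 · 2 · 3 · 0
2 · 1 · 2 · 3 · 2 · 1
1) 3 · 1 · 3 · 2 · 3 · 2
3 · 2 · 3 · 2 · 2 · 0
3 · 1 · 2 · 1 · 1 · 2
1 · 3 · 1 · 2 · 3 · 0
2 · 1 · 2 · 3 · 2 · 1
2) 3 · 2 · 3 · 2 · 3 · 2
3 · 2 · 3 · 2 · 2 · 0
3 · 1 · 2 · 1 · 1 · 2
1 · 3 · 1 · 2 · 3 · 0
2 · 1 · 2 · 3 · 2 · 1
3) 3 · 3 · 3 · 2 · 3 · 2
3 · 2 · 3 · 2 · 2 · 0
3 · 1 · 2 · 1 · 1 · 2
1 · 3 · 1 · 2 · 3 · 0
2 · 1 · 2 · 3 · 2 · 1
4) 1 · 3 · 1 · 3 · 3 · 2
2 · 1 · 1 · 3 · 2 · 0
0 · 3 · 3 · 1 · 1 · 2
2 · 3 · 1 · 2 · 3 · 0
2 · 1 · 2 · 3 · 2 · 1
5) 2 · 0 · 2 · 3 · 3 · 2
2 · 2 · 1 · 3 · 2 · 0
0 · 3 · 3 · 1 · 1 · 2
2 · 3 · 1 · 2 · 3 · 0
2 · 1 · 2 · 3 · 2 · 1
6) 2 · 1 · 2 · 3 · 3 · 2
2 · 2 · 1 · 3 · 2 · 0
0 · 3 · 3 · 1 · 1 · 2
2 · 3 · 1 · 2 · 3 · 0
2 · 1 · 2 · 3 · 2 · 1
7) 2 · 2 · 2 · 3 · 3 · 2
2 · 2 · 1 · 3 · 2 · 0
0 · 3 · 3 · 1 · 1 · 2
2 · 3 · 1 · 2 · 3 · 0
2 · 1 · 2 · 3 · 2 · 1
8) 2 · 3 · 2 · 3 · 3 · 2
2 · 2 · 1 · 3 · 2 · 0
0 · 3 · 3 · 1 · 1 · 2
2 · 3 · 1 · 2 · 3 · 0
2 · 1 · 2 · 3 · 2 · 1
9) 3 · 0 · 3 · 3 · 3 · 2
2 · 3 · 1 · 3 · 2 · 0
0 · 3 · 3 · 1 · 1 · 2
2 · 3 · 1 · 2 · 3 · 0
2 · 1 · 2 · 3 · 2 · 1
10) 3 · 1 · 3 · 3 · 3 · 2
2 · 3 · 1 · 3 · 2 · 0
0 · 3 · 3 · 1 · 1 · 2
2 · 3 · 1 · 2 · 3 · 0
2 · 1 · 2 · 3 · 2 · 1
11) 3 · 2 · 3 · 3 · 3 · 2
2 · 3 · 1 · 3 · 2 · 0
0 · 3 · 3 · 1 · 1 · 2
2 · 3 · 1 · 2 · 3 · 0
2 · 1 · 2 · 3 · 2 · 1
12) 3 · 3 · 3 · 3 · 3 · 2
2 · 3 · 1 · 3 · 2 · 0
0 · 3 · 3 · 1 · 1 · 2
2 · 3 · 1 · 2 · 3 · 0
2 · 1 · 2 · 3 · 2 · 1
13) 1 · 3 · 2 · 2 · 1 · 3
0 · 3 · 1 · 2 · 0 · 1
2 · 2 · 1 · 3 · 2 · 2
3 · 0 · 3 · 2 · 3 · 0
2 · 2 · 2 · 3 · 2 · 1
14) 2 · 1 · 3 · 2 · 1 · 3
1 · 0 · 2 · 2 · 0 · 1
2 · 3 · 1 · 3 · 2 · 2
3 · 0 · 3 · 2 · 3 · 0
2 · 2 · 2 · 3 · 2 · 1
15) 2 · 2 · 3 · 2 · 1 · 3
1 · 0 · 2 · 2 · 0 · 1
2 · 3 · 1 · 3 · 2 · 2
3 · 0 · 3 · 2 · 3 · 0
2 · 2 · 2 · 3 · 2 · 1
16) 2 · 3 · 3 · 2 · 1 · 3
1 · 0 · 2 · 2 · 0 · 1
2 · 3 · 1 · 3 · 2 · 2
3 · 0 · 3 · 2 · 3 · 0
2 · 2 · 2 · 3 · 2 · 1
17) 3 · 1 · 0 · 3 · 1 · 3
1 · 1 · 3 · 2 · 0 · 1
2 · 3 · 1 · 3 · 2 · 2
3 · 0 · 3 · 2 · 3 · 0
2 · 2 · 2 · 3 · 2 · 1
18) 3 · 2 · 0 · 3 · 1 · 3
1 · 1 · 3 · 2 · 0 · 1
2 · 3 · 1 · 3 · 2 · 2
3 · 0 · 3 · 2 · 3 · 0
2 · 2 · 2 · 3 · 2 · 1
19) 3 · 3 · 0 · 3 · 1 · 3
1 · 1 · 3 · 2 · 0 · 1
2 · 3 · 1 · 3 · 2 · 2
3 · 0 · 3 · 2 · 3 · 0
2 · 2 · 2 · 3 · 2 · 1
20) 0 · 1 · 1 · 3 · 1 · 3
2 · 2 · 3 · 2 · 0 · 1
2 · 3 · 1 · 3 · 2 · 2
3 · 0 · 3 · 2 · 3 · 0
2 · 2 · 2 · 3 · 2 · 1

55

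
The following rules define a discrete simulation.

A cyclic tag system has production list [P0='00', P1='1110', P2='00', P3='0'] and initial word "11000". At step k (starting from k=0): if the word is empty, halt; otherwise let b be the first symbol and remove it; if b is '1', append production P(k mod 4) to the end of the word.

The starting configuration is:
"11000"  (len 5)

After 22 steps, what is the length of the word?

1

k=0  "11000"  (len 5)
k=1  "100000"  (len 6)
k=2  "000001110"  (len 9)
k=3  "00001110"  (len 8)
k=4  "0001110"  (len 7)
k=5  "001110"  (len 6)
k=6  "01110"  (len 5)
k=7  "1110"  (len 4)
k=8  "1100"  (len 4)
k=9  "10000"  (len 5)
k=10  "00001110"  (len 8)
k=11  "0001110"  (len 7)
k=12  "001110"  (len 6)
k=13  "01110"  (len 5)
k=14  "1110"  (len 4)
k=15  "11000"  (len 5)
k=16  "10000"  (len 5)
k=17  "000000"  (len 6)
k=18  "00000"  (len 5)
k=19  "0000"  (len 4)
k=20  "000"  (len 3)
k=21  "00"  (len 2)
k=22  "0"  (len 1)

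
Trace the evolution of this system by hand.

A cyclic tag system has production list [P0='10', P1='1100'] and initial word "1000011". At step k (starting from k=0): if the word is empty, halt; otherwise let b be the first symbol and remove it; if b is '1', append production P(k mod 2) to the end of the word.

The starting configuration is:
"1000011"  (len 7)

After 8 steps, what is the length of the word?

11

t=0: "1000011"  (len 7)
t=1: "00001110"  (len 8)
t=2: "0001110"  (len 7)
t=3: "001110"  (len 6)
t=4: "01110"  (len 5)
t=5: "1110"  (len 4)
t=6: "1101100"  (len 7)
t=7: "10110010"  (len 8)
t=8: "01100101100"  (len 11)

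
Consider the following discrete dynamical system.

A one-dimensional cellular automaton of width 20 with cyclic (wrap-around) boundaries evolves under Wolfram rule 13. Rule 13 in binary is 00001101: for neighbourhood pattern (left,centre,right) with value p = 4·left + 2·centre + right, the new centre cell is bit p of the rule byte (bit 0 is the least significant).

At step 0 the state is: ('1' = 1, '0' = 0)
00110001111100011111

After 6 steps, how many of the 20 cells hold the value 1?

9

gen 0: 00110001111100011111
gen 1: 00100101000001010000
gen 2: 10100101011101010111
gen 3: 00100101010001010100
gen 4: 10100101010101010101
gen 5: 00100101010101010101
gen 6: 00100101010101010101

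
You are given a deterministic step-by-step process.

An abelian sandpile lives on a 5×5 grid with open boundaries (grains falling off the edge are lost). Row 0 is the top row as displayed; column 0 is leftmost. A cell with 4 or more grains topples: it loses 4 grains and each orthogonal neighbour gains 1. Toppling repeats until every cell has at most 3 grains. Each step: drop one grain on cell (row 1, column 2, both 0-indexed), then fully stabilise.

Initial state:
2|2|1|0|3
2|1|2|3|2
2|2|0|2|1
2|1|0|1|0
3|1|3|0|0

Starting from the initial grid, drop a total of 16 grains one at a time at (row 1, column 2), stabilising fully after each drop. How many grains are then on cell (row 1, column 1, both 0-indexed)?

2

step 0: 2|2|1|0|3
2|1|2|3|2
2|2|0|2|1
2|1|0|1|0
3|1|3|0|0
step 1: 2|2|1|0|3
2|1|3|3|2
2|2|0|2|1
2|1|0|1|0
3|1|3|0|0
step 2: 2|2|2|1|3
2|2|1|0|3
2|2|1|3|1
2|1|0|1|0
3|1|3|0|0
step 3: 2|2|2|1|3
2|2|2|0|3
2|2|1|3|1
2|1|0|1|0
3|1|3|0|0
step 4: 2|2|2|1|3
2|2|3|0|3
2|2|1|3|1
2|1|0|1|0
3|1|3|0|0
step 5: 2|2|3|1|3
2|3|0|1|3
2|2|2|3|1
2|1|0|1|0
3|1|3|0|0
step 6: 2|2|3|1|3
2|3|1|1|3
2|2|2|3|1
2|1|0|1|0
3|1|3|0|0
step 7: 2|2|3|1|3
2|3|2|1|3
2|2|2|3|1
2|1|0|1|0
3|1|3|0|0
step 8: 2|2|3|1|3
2|3|3|1|3
2|2|2|3|1
2|1|0|1|0
3|1|3|0|0
step 9: 3|0|1|2|3
3|1|2|2|3
2|3|3|3|1
2|1|0|1|0
3|1|3|0|0
step 10: 3|0|1|2|3
3|1|3|2|3
2|3|3|3|1
2|1|0|1|0
3|1|3|0|0
step 11: 3|0|3|0|1
3|3|2|2|1
3|0|2|1|3
2|2|1|2|0
3|1|3|0|0
step 12: 3|0|3|0|1
3|3|3|2|1
3|0|2|1|3
2|2|1|2|0
3|1|3|0|0
step 13: 0|3|0|1|1
2|1|2|3|1
0|2|3|1|3
3|2|1|2|0
3|1|3|0|0
step 14: 0|3|0|1|1
2|1|3|3|1
0|2|3|1|3
3|2|1|2|0
3|1|3|0|0
step 15: 0|3|1|2|1
2|2|2|0|2
0|3|0|3|3
3|2|2|2|0
3|1|3|0|0
step 16: 0|3|1|2|1
2|2|3|0|2
0|3|0|3|3
3|2|2|2|0
3|1|3|0|0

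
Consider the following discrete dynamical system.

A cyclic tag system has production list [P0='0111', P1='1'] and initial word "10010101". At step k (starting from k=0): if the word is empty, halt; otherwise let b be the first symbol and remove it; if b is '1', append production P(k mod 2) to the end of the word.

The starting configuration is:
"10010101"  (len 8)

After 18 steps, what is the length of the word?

0) "10010101"  (len 8)
1) "00101010111"  (len 11)
2) "0101010111"  (len 10)
3) "101010111"  (len 9)
4) "010101111"  (len 9)
5) "10101111"  (len 8)
6) "01011111"  (len 8)
7) "1011111"  (len 7)
8) "0111111"  (len 7)
9) "111111"  (len 6)
10) "111111"  (len 6)
11) "111110111"  (len 9)
12) "111101111"  (len 9)
13) "111011110111"  (len 12)
14) "110111101111"  (len 12)
15) "101111011110111"  (len 15)
16) "011110111101111"  (len 15)
17) "11110111101111"  (len 14)
18) "11101111011111"  (len 14)

14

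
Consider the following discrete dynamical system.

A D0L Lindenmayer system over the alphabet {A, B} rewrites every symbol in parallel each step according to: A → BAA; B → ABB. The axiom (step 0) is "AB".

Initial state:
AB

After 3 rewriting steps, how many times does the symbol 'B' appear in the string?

27

0) AB
1) BAAABB
2) ABBBAABAABAAABBABB
3) BAAABBABBABBBAABAAABBBAABAAABBBAABAABAAABBABBBAAABBABB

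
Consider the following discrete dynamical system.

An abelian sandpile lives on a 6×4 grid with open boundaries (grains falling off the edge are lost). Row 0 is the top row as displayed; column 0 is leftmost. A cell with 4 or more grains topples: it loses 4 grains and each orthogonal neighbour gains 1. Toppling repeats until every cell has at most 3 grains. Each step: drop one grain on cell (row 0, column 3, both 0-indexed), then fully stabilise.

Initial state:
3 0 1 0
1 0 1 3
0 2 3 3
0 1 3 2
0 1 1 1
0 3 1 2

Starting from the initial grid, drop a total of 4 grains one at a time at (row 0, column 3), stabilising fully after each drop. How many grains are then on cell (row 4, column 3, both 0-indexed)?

2

[0] 3 0 1 0
1 0 1 3
0 2 3 3
0 1 3 2
0 1 1 1
0 3 1 2
[1] 3 0 1 1
1 0 1 3
0 2 3 3
0 1 3 2
0 1 1 1
0 3 1 2
[2] 3 0 1 2
1 0 1 3
0 2 3 3
0 1 3 2
0 1 1 1
0 3 1 2
[3] 3 0 1 3
1 0 1 3
0 2 3 3
0 1 3 2
0 1 1 1
0 3 1 2
[4] 3 0 2 1
1 0 3 1
0 3 1 2
0 2 1 0
0 1 2 2
0 3 1 2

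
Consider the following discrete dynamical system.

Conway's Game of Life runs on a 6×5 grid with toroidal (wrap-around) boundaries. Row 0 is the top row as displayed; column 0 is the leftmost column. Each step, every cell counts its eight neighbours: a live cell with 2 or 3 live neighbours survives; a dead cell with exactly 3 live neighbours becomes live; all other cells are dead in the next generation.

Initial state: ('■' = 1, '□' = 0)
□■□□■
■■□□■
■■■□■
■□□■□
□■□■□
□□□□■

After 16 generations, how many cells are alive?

gen 0: □■□□■
■■□□■
■■■□■
■□□■□
□■□■□
□□□□■
gen 1: □■□■■
□□□□□
□□■□□
□□□■□
■□■■□
□□■■■
gen 2: ■□□□■
□□■■□
□□□□□
□■□■■
□■□□□
□□□□□
gen 3: □□□■■
□□□■■
□□□□■
■□■□□
■□■□□
■□□□□
gen 4: ■□□■□
■□□□□
■□□□■
■□□■■
■□□□■
■■□■□
gen 5: ■□■□□
■■□□□
□■□■□
□■□■□
□□■□□
□■■■□
gen 6: ■□□■■
■□□□■
□■□□■
□■□■□
□□□□□
□□□■□
gen 7: ■□□■□
□■□□□
□■■■■
■□■□□
□□■□□
□□□■□
gen 8: □□■□■
□■□□□
□□□■■
■□□□■
□■■■□
□□■■■
gen 9: ■■■□■
■□■□■
□□□■■
■■□□□
□■□□□
■□□□■
gen 10: □□■□□
□□■□□
□□■■□
■■■□■
□■□□■
□□■■■
gen 11: □■■□□
□■■□□
■□□□■
□□□□■
□□□□□
■■■□■
gen 12: □□□□□
□□■■□
■■□■■
■□□□■
□■□■■
■□■■□
gen 13: □■□□■
■■■■□
□■□□□
□□□□□
□■□□□
■■■■□
gen 14: □□□□□
□□□■■
■■□□□
□□□□□
■■□□□
□□□■■
gen 15: □□□□□
■□□□■
■□□□■
□□□□□
■□□□■
■□□□■
gen 16: □□□□□
■□□□■
■□□□■
□□□□□
■□□□■
■□□□■

8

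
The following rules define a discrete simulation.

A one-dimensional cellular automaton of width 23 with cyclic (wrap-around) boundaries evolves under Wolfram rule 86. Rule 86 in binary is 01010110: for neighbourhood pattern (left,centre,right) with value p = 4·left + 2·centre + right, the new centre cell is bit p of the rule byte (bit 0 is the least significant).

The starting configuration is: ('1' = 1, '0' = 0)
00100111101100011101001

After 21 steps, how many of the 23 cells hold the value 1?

11

k=0  00100111101100011101001
k=1  11111000100110100101111
k=2  00001101111010111100000
k=3  00010100001010000110000
k=4  00110110011011001011000
k=5  01010011101001111001100
k=6  11011100101110001110110
k=7  01000111100011010010010
k=8  11101000110101011111111
k=9  00101101010101000000000
k=10  01100101010101100000000
k=11  10111101010100110000000
k=12  10000101010111011000001
k=13  11001101010001001100010
k=14  01110101011011110110110
k=15  10010101001000010010011
k=16  11110101111100111111100
k=17  00010100000111000000111
k=18  10110110001001100001001
k=19  10010011011110110011110
k=20  11111101000010011100010
k=21  00000101100111100110110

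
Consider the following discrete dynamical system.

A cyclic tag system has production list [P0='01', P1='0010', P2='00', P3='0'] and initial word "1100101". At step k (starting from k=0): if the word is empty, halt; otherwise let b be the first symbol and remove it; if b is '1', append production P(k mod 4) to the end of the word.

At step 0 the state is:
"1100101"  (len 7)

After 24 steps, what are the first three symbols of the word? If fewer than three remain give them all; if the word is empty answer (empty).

k=0  "1100101"  (len 7)
k=1  "10010101"  (len 8)
k=2  "00101010010"  (len 11)
k=3  "0101010010"  (len 10)
k=4  "101010010"  (len 9)
k=5  "0101001001"  (len 10)
k=6  "101001001"  (len 9)
k=7  "0100100100"  (len 10)
k=8  "100100100"  (len 9)
k=9  "0010010001"  (len 10)
k=10  "010010001"  (len 9)
k=11  "10010001"  (len 8)
k=12  "00100010"  (len 8)
k=13  "0100010"  (len 7)
k=14  "100010"  (len 6)
k=15  "0001000"  (len 7)
k=16  "001000"  (len 6)
k=17  "01000"  (len 5)
k=18  "1000"  (len 4)
k=19  "00000"  (len 5)
k=20  "0000"  (len 4)
k=21  "000"  (len 3)
k=22  "00"  (len 2)
k=23  "0"  (len 1)
k=24  (halted — word empty)

(empty)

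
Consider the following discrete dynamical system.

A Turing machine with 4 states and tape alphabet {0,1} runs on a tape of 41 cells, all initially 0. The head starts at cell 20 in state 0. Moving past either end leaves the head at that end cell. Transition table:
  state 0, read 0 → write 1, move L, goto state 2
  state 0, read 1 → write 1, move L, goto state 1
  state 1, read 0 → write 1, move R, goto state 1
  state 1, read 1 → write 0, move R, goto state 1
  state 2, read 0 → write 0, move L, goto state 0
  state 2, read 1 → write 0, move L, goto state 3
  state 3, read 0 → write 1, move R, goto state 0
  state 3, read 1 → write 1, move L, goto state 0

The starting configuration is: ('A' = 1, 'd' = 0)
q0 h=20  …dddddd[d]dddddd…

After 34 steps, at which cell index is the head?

[0] q0 h=20  …dddddd[d]dddddd…
[1] q2 h=19  …dddddd[d]Addddd…
[2] q0 h=18  …dddddd[d]dAdddd…
[3] q2 h=17  …dddddd[d]AdAddd…
[4] q0 h=16  …dddddd[d]dAdAdd…
[5] q2 h=15  …dddddd[d]AdAdAd…
[6] q0 h=14  …dddddd[d]dAdAdA…
[7] q2 h=13  …dddddd[d]AdAdAd…
[8] q0 h=12  …dddddd[d]dAdAdA…
[9] q2 h=11  …dddddd[d]AdAdAd…
[10] q0 h=10  …dddddd[d]dAdAdA…
[11] q2 h= 9  …dddddd[d]AdAdAd…
[12] q0 h= 8  …dddddd[d]dAdAdA…
[13] q2 h= 7  …dddddd[d]AdAdAd…
[14] q0 h= 6  |dddddd[d]dAdAdA…
[15] q2 h= 5  |ddddd[d]AdAdAd…
[16] q0 h= 4  |dddd[d]dAdAdA…
[17] q2 h= 3  |ddd[d]AdAdAd…
[18] q0 h= 2  |dd[d]dAdAdA…
[19] q2 h= 1  |d[d]AdAdAd…
[20] q0 h= 0  |[d]dAdAdA…
[21] q2 h= 0  |[A]dAdAdA…
[22] q3 h= 0  |[d]dAdAdA…
[23] q0 h= 1  |A[d]AdAdAd…
[24] q2 h= 0  |[A]AAdAdA…
[25] q3 h= 0  |[d]AAdAdA…
[26] q0 h= 1  |A[A]AdAdAd…
[27] q1 h= 0  |[A]AAdAdA…
[28] q1 h= 1  |d[A]AdAdAd…
[29] q1 h= 2  |dd[A]dAdAdA…
[30] q1 h= 3  |ddd[d]AdAdAd…
[31] q1 h= 4  |dddA[A]dAdAdA…
[32] q1 h= 5  |dddAd[d]AdAdAd…
[33] q1 h= 6  |dddAdA[A]dAdAdA…
[34] q1 h= 7  …ddAdAd[d]AdAdAd…

7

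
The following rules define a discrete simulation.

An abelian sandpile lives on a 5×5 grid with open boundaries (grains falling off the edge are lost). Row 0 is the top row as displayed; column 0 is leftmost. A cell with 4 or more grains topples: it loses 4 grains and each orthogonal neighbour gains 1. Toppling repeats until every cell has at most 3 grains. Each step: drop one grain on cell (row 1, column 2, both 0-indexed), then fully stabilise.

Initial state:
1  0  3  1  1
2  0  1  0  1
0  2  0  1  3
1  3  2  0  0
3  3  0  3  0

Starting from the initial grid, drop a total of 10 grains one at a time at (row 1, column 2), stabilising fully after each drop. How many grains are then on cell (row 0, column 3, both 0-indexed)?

k=0  1  0  3  1  1
2  0  1  0  1
0  2  0  1  3
1  3  2  0  0
3  3  0  3  0
k=1  1  0  3  1  1
2  0  2  0  1
0  2  0  1  3
1  3  2  0  0
3  3  0  3  0
k=2  1  0  3  1  1
2  0  3  0  1
0  2  0  1  3
1  3  2  0  0
3  3  0  3  0
k=3  1  1  0  2  1
2  1  1  1  1
0  2  1  1  3
1  3  2  0  0
3  3  0  3  0
k=4  1  1  0  2  1
2  1  2  1  1
0  2  1  1  3
1  3  2  0  0
3  3  0  3  0
k=5  1  1  0  2  1
2  1  3  1  1
0  2  1  1  3
1  3  2  0  0
3  3  0  3  0
k=6  1  1  1  2  1
2  2  0  2  1
0  2  2  1  3
1  3  2  0  0
3  3  0  3  0
k=7  1  1  1  2  1
2  2  1  2  1
0  2  2  1  3
1  3  2  0  0
3  3  0  3  0
k=8  1  1  1  2  1
2  2  2  2  1
0  2  2  1  3
1  3  2  0  0
3  3  0  3  0
k=9  1  1  1  2  1
2  2  3  2  1
0  2  2  1  3
1  3  2  0  0
3  3  0  3  0
k=10  1  1  2  2  1
2  3  0  3  1
0  2  3  1  3
1  3  2  0  0
3  3  0  3  0

2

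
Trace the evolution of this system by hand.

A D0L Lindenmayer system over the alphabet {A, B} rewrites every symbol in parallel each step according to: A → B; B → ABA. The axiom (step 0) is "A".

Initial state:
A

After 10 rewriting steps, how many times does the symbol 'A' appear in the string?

[0] A
[1] B
[2] ABA
[3] BABAB
[4] ABABABABABA
[5] BABABABABABABABABABAB
[6] ABABABABABABABABABABABABABABABABABABABABABA
[7] BABABABABABABABABABABABABABABABABABABABABABABABABABABABABABABABABABABABABABABABABABAB
[8] ABABABABABABABABABABABABABABABABABABABABABABABABABABABABAB…BABABABABABABABABABABABABABABABABABABABABABABABABABABABABA  (len 171)
[9] BABABABABABABABABABABABABABABABABABABABABABABABABABABABABA…ABABABABABABABABABABABABABABABABABABABABABABABABABABABABAB  (len 341)
[10] ABABABABABABABABABABABABABABABABABABABABABABABABABABABABAB…BABABABABABABABABABABABABABABABABABABABABABABABABABABABABA  (len 683)

342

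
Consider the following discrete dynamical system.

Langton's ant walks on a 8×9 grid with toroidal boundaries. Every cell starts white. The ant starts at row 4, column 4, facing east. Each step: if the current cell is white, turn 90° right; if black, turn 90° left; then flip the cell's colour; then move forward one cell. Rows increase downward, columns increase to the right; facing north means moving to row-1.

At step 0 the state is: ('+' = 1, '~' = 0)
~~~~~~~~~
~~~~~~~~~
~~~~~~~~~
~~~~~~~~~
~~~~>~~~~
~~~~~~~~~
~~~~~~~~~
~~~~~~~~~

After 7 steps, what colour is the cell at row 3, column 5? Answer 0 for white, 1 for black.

k=0  ~~~~~~~~~
~~~~~~~~~
~~~~~~~~~
~~~~~~~~~
~~~~>~~~~
~~~~~~~~~
~~~~~~~~~
~~~~~~~~~
k=1  ~~~~~~~~~
~~~~~~~~~
~~~~~~~~~
~~~~~~~~~
~~~~+~~~~
~~~~v~~~~
~~~~~~~~~
~~~~~~~~~
k=2  ~~~~~~~~~
~~~~~~~~~
~~~~~~~~~
~~~~~~~~~
~~~~+~~~~
~~~<+~~~~
~~~~~~~~~
~~~~~~~~~
k=3  ~~~~~~~~~
~~~~~~~~~
~~~~~~~~~
~~~~~~~~~
~~~^+~~~~
~~~++~~~~
~~~~~~~~~
~~~~~~~~~
k=4  ~~~~~~~~~
~~~~~~~~~
~~~~~~~~~
~~~~~~~~~
~~~+>~~~~
~~~++~~~~
~~~~~~~~~
~~~~~~~~~
k=5  ~~~~~~~~~
~~~~~~~~~
~~~~~~~~~
~~~~^~~~~
~~~+~~~~~
~~~++~~~~
~~~~~~~~~
~~~~~~~~~
k=6  ~~~~~~~~~
~~~~~~~~~
~~~~~~~~~
~~~~+>~~~
~~~+~~~~~
~~~++~~~~
~~~~~~~~~
~~~~~~~~~
k=7  ~~~~~~~~~
~~~~~~~~~
~~~~~~~~~
~~~~++~~~
~~~+~v~~~
~~~++~~~~
~~~~~~~~~
~~~~~~~~~

1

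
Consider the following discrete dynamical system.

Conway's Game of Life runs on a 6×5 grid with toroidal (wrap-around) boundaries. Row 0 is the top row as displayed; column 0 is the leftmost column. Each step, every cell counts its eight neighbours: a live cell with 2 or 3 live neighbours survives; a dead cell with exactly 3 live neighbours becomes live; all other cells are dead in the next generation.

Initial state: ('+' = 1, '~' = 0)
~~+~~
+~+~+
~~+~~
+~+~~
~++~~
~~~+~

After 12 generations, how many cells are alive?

6

0) ~~+~~
+~+~+
~~+~~
+~+~~
~++~~
~~~+~
1) ~++~+
~~+~~
+~+~+
~~++~
~+++~
~+~+~
2) ++~~~
~~+~+
~~+~+
+~~~~
~+~~+
~~~~+
3) ++~++
~~+~+
++~~+
++~++
~~~~+
~+~~+
4) ~+~~~
~~+~~
~~~~~
~+++~
~++~~
~++~~
5) ~+~~~
~~~~~
~+~+~
~+~+~
+~~~~
+~~~~
6) ~~~~~
~~+~~
~~~~~
++~~+
++~~+
++~~~
7) ~+~~~
~~~~~
++~~~
~+~~+
~~+~~
~+~~+
8) +~~~~
++~~~
++~~~
~++~~
~+++~
+++~~
9) ~~+~+
~~~~+
~~~~~
~~~+~
~~~+~
+~~++
10) ~~~~~
~~~+~
~~~~~
~~~~~
~~++~
+~+~~
11) ~~~~~
~~~~~
~~~~~
~~~~~
~+++~
~+++~
12) ~~+~~
~~~~~
~~~~~
~~+~~
~+~+~
~+~+~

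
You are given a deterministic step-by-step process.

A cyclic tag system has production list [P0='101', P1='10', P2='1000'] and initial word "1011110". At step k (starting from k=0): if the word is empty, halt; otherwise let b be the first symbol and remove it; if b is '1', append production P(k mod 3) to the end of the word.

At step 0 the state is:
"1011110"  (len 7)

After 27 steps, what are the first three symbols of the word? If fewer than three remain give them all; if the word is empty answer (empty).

gen 0: "1011110"  (len 7)
gen 1: "011110101"  (len 9)
gen 2: "11110101"  (len 8)
gen 3: "11101011000"  (len 11)
gen 4: "1101011000101"  (len 13)
gen 5: "10101100010110"  (len 14)
gen 6: "01011000101101000"  (len 17)
gen 7: "1011000101101000"  (len 16)
gen 8: "01100010110100010"  (len 17)
gen 9: "1100010110100010"  (len 16)
gen 10: "100010110100010101"  (len 18)
gen 11: "0001011010001010110"  (len 19)
gen 12: "001011010001010110"  (len 18)
gen 13: "01011010001010110"  (len 17)
gen 14: "1011010001010110"  (len 16)
gen 15: "0110100010101101000"  (len 19)
gen 16: "110100010101101000"  (len 18)
gen 17: "1010001010110100010"  (len 19)
gen 18: "0100010101101000101000"  (len 22)
gen 19: "100010101101000101000"  (len 21)
gen 20: "0001010110100010100010"  (len 22)
gen 21: "001010110100010100010"  (len 21)
gen 22: "01010110100010100010"  (len 20)
gen 23: "1010110100010100010"  (len 19)
gen 24: "0101101000101000101000"  (len 22)
gen 25: "101101000101000101000"  (len 21)
gen 26: "0110100010100010100010"  (len 22)
gen 27: "110100010100010100010"  (len 21)

110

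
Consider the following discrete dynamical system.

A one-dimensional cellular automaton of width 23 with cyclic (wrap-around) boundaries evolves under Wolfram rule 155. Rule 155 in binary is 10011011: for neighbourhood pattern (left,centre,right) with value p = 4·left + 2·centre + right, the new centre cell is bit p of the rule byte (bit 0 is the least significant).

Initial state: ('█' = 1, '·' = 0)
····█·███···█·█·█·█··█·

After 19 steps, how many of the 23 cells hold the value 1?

0) ····█·███···█·█·█·█··█·
1) ████··██·███·······██·█
2) ███·███··██·████████··█
3) ██··██·███··███████·███
4) █·███··██·████████··███
5) ··██·███··███████·█████
6) ███··██·████████··████·
7) ██·███··███████·█████··
8) █··██·████████··████·██
9) ·███··███████·█████··██
10) ·██·████████··████·███·
11) ██··███████·█████··██·█
12) █·████████··████·███··█
13) ··███████·█████··██·███
14) ████████··████·███··██·
15) ███████·█████··██·███··
16) ██████··████·███··██·██
17) █████·█████··██·███··██
18) ████··████·███··██·████
19) ███·█████··██·███··████

17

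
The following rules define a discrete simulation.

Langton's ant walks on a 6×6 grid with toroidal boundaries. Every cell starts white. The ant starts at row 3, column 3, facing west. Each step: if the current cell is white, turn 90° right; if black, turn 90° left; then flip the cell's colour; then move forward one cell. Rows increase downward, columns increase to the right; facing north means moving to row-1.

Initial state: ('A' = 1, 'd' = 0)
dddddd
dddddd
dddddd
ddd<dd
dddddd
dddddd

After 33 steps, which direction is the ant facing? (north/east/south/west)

0) dddddd
dddddd
dddddd
ddd<dd
dddddd
dddddd
1) dddddd
dddddd
ddd^dd
dddAdd
dddddd
dddddd
2) dddddd
dddddd
dddA>d
dddAdd
dddddd
dddddd
3) dddddd
dddddd
dddAAd
dddAvd
dddddd
dddddd
4) dddddd
dddddd
dddAAd
ddd<Ad
dddddd
dddddd
5) dddddd
dddddd
dddAAd
ddddAd
dddvdd
dddddd
6) dddddd
dddddd
dddAAd
ddddAd
dd<Add
dddddd
7) dddddd
dddddd
dddAAd
dd^dAd
ddAAdd
dddddd
8) dddddd
dddddd
dddAAd
ddA>Ad
ddAAdd
dddddd
9) dddddd
dddddd
dddAAd
ddAAAd
ddAvdd
dddddd
10) dddddd
dddddd
dddAAd
ddAAAd
ddAd>d
dddddd
11) dddddd
dddddd
dddAAd
ddAAAd
ddAdAd
ddddvd
12) dddddd
dddddd
dddAAd
ddAAAd
ddAdAd
ddd<Ad
13) dddddd
dddddd
dddAAd
ddAAAd
ddA^Ad
dddAAd
14) dddddd
dddddd
dddAAd
ddAAAd
ddAA>d
dddAAd
15) dddddd
dddddd
dddAAd
ddAA^d
ddAAdd
dddAAd
16) dddddd
dddddd
dddAAd
ddA<dd
ddAAdd
dddAAd
17) dddddd
dddddd
dddAAd
ddAddd
ddAvdd
dddAAd
18) dddddd
dddddd
dddAAd
ddAddd
ddAd>d
dddAAd
19) dddddd
dddddd
dddAAd
ddAddd
ddAdAd
dddAvd
20) dddddd
dddddd
dddAAd
ddAddd
ddAdAd
dddAd>
21) dddddv
dddddd
dddAAd
ddAddd
ddAdAd
dddAdA
22) dddd<A
dddddd
dddAAd
ddAddd
ddAdAd
dddAdA
23) ddddAA
dddddd
dddAAd
ddAddd
ddAdAd
dddA^A
24) ddddAA
dddddd
dddAAd
ddAddd
ddAdAd
dddAA>
25) ddddAA
dddddd
dddAAd
ddAddd
ddAdA^
dddAAd
26) ddddAA
dddddd
dddAAd
ddAddd
>dAdAA
dddAAd
27) ddddAA
dddddd
dddAAd
ddAddd
AdAdAA
vddAAd
28) ddddAA
dddddd
dddAAd
ddAddd
AdAdAA
AddAA<
29) ddddAA
dddddd
dddAAd
ddAddd
AdAdA^
AddAAA
30) ddddAA
dddddd
dddAAd
ddAddd
AdAd<d
AddAAA
31) ddddAA
dddddd
dddAAd
ddAddd
AdAddd
AddAvA
32) ddddAA
dddddd
dddAAd
ddAddd
AdAddd
AddAd>
33) ddddAA
dddddd
dddAAd
ddAddd
AdAdd^
AddAdd

north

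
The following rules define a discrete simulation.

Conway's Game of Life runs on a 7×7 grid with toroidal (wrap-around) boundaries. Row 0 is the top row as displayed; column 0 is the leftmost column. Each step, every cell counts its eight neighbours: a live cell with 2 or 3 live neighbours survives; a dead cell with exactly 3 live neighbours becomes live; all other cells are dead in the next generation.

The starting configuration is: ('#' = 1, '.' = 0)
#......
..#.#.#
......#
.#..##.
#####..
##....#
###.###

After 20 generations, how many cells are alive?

12

k=0  #......
..#.#.#
......#
.#..##.
#####..
##....#
###.###
k=1  ..#.#..
#....##
#..##.#
.#..###
...##..
.......
..#..#.
k=2  .#.##..
##.....
.#.#...
..#...#
...##..
...##..
...#...
k=3  ##.##..
##.##..
.#.....
..#.#..
..#.##.
..#....
.......
k=4  ##.##..
...##..
##..#..
.##.##.
.##.##.
...#...
.###...
k=5  ##.....
.....#.
##.....
......#
.#...#.
.......
##.....
k=6  ##....#
......#
#.....#
.#....#
.......
##.....
##.....
k=7  .#....#
.#...#.
.....##
......#
.#.....
##.....
..#....
k=8  ###....
.....#.
#....##
#....##
.#.....
###....
..#....
k=9  .##....
.....#.
#...#..
.#...#.
..#....
#.#....
...#...
k=10  ..#....
.#.....
....###
.#.....
..#....
.###...
...#...
k=11  ..#....
.....#.
#....#.
.....#.
...#...
.#.#...
.#.#...
k=12  ..#....
......#
....##.
....#.#
..#.#..
...##..
.#.#...
k=13  ..#....
.....#.
....#.#
....#..
....#..
....#..
...##..
k=14  ...##..
.....#.
....#..
...##..
...###.
....##.
...##..
k=15  ...#.#.
...#.#.
...###.
.......
.......
.......
.......
k=16  .......
..##.##
...#.#.
....#..
.......
.......
.......
k=17  .......
..##.##
..##.##
....#..
.......
.......
.......
k=18  .......
..##.##
..#...#
...###.
.......
.......
.......
k=19  .......
..##.##
..#...#
...###.
....#..
.......
.......
k=20  .......
..##.##
..#...#
...###.
...###.
.......
.......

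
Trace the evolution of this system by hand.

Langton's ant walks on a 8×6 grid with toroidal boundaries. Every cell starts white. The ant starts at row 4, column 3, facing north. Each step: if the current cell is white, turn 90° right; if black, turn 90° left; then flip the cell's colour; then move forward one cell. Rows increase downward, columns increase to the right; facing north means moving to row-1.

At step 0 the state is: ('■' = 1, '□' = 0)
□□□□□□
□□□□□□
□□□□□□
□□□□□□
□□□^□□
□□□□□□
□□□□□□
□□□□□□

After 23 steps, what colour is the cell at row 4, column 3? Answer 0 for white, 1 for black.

0

[0] □□□□□□
□□□□□□
□□□□□□
□□□□□□
□□□^□□
□□□□□□
□□□□□□
□□□□□□
[1] □□□□□□
□□□□□□
□□□□□□
□□□□□□
□□□■>□
□□□□□□
□□□□□□
□□□□□□
[2] □□□□□□
□□□□□□
□□□□□□
□□□□□□
□□□■■□
□□□□v□
□□□□□□
□□□□□□
[3] □□□□□□
□□□□□□
□□□□□□
□□□□□□
□□□■■□
□□□<■□
□□□□□□
□□□□□□
[4] □□□□□□
□□□□□□
□□□□□□
□□□□□□
□□□^■□
□□□■■□
□□□□□□
□□□□□□
[5] □□□□□□
□□□□□□
□□□□□□
□□□□□□
□□<□■□
□□□■■□
□□□□□□
□□□□□□
[6] □□□□□□
□□□□□□
□□□□□□
□□^□□□
□□■□■□
□□□■■□
□□□□□□
□□□□□□
[7] □□□□□□
□□□□□□
□□□□□□
□□■>□□
□□■□■□
□□□■■□
□□□□□□
□□□□□□
[8] □□□□□□
□□□□□□
□□□□□□
□□■■□□
□□■v■□
□□□■■□
□□□□□□
□□□□□□
[9] □□□□□□
□□□□□□
□□□□□□
□□■■□□
□□<■■□
□□□■■□
□□□□□□
□□□□□□
[10] □□□□□□
□□□□□□
□□□□□□
□□■■□□
□□□■■□
□□v■■□
□□□□□□
□□□□□□
[11] □□□□□□
□□□□□□
□□□□□□
□□■■□□
□□□■■□
□<■■■□
□□□□□□
□□□□□□
[12] □□□□□□
□□□□□□
□□□□□□
□□■■□□
□^□■■□
□■■■■□
□□□□□□
□□□□□□
[13] □□□□□□
□□□□□□
□□□□□□
□□■■□□
□■>■■□
□■■■■□
□□□□□□
□□□□□□
[14] □□□□□□
□□□□□□
□□□□□□
□□■■□□
□■■■■□
□■v■■□
□□□□□□
□□□□□□
[15] □□□□□□
□□□□□□
□□□□□□
□□■■□□
□■■■■□
□■□>■□
□□□□□□
□□□□□□
[16] □□□□□□
□□□□□□
□□□□□□
□□■■□□
□■■^■□
□■□□■□
□□□□□□
□□□□□□
[17] □□□□□□
□□□□□□
□□□□□□
□□■■□□
□■<□■□
□■□□■□
□□□□□□
□□□□□□
[18] □□□□□□
□□□□□□
□□□□□□
□□■■□□
□■□□■□
□■v□■□
□□□□□□
□□□□□□
[19] □□□□□□
□□□□□□
□□□□□□
□□■■□□
□■□□■□
□<■□■□
□□□□□□
□□□□□□
[20] □□□□□□
□□□□□□
□□□□□□
□□■■□□
□■□□■□
□□■□■□
□v□□□□
□□□□□□
[21] □□□□□□
□□□□□□
□□□□□□
□□■■□□
□■□□■□
□□■□■□
<■□□□□
□□□□□□
[22] □□□□□□
□□□□□□
□□□□□□
□□■■□□
□■□□■□
^□■□■□
■■□□□□
□□□□□□
[23] □□□□□□
□□□□□□
□□□□□□
□□■■□□
□■□□■□
■>■□■□
■■□□□□
□□□□□□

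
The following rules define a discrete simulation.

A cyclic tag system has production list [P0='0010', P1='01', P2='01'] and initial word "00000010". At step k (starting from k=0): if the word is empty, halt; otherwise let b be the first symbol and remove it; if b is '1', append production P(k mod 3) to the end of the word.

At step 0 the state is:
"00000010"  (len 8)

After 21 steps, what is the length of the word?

3

k=0  "00000010"  (len 8)
k=1  "0000010"  (len 7)
k=2  "000010"  (len 6)
k=3  "00010"  (len 5)
k=4  "0010"  (len 4)
k=5  "010"  (len 3)
k=6  "10"  (len 2)
k=7  "00010"  (len 5)
k=8  "0010"  (len 4)
k=9  "010"  (len 3)
k=10  "10"  (len 2)
k=11  "001"  (len 3)
k=12  "01"  (len 2)
k=13  "1"  (len 1)
k=14  "01"  (len 2)
k=15  "1"  (len 1)
k=16  "0010"  (len 4)
k=17  "010"  (len 3)
k=18  "10"  (len 2)
k=19  "00010"  (len 5)
k=20  "0010"  (len 4)
k=21  "010"  (len 3)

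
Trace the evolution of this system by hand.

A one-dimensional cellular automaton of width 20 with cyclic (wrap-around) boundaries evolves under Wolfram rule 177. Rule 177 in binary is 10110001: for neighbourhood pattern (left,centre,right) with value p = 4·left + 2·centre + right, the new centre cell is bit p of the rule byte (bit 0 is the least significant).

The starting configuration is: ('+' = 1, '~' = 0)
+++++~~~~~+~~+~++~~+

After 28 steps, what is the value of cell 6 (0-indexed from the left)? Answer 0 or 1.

0

[0] +++++~~~~~+~~+~++~~+
[1] ++++~++++~~+~~+~~+~~
[2] ~++~+~++~+~~+~~+~~+~
[3] ~~~+~+~~+~+~~+~~+~~+
[4] ++~~+~+~~+~+~~+~~+~~
[5] ~~+~~+~+~~+~+~~+~~+~
[6] +~~+~~+~+~~+~+~~+~~+
[7] ~+~~+~~+~+~~+~+~~+~~
[8] ~~+~~+~~+~+~~+~+~~++
[9] +~~+~~+~~+~+~~+~+~~~
[10] ~+~~+~~+~~+~+~~+~++~
[11] ~~+~~+~~+~~+~+~~+~~+
[12] +~~+~~+~~+~~+~+~~+~~
[13] ~+~~+~~+~~+~~+~+~~+~
[14] ~~+~~+~~+~~+~~+~+~~+
[15] +~~+~~+~~+~~+~~+~+~~
[16] ~+~~+~~+~~+~~+~~+~+~
[17] ~~+~~+~~+~~+~~+~~+~+
[18] +~~+~~+~~+~~+~~+~~+~
[19] ~+~~+~~+~~+~~+~~+~~+
[20] +~+~~+~~+~~+~~+~~+~~
[21] ~+~+~~+~~+~~+~~+~~+~
[22] ~~+~+~~+~~+~~+~~+~~+
[23] +~~+~+~~+~~+~~+~~+~~
[24] ~+~~+~+~~+~~+~~+~~+~
[25] ~~+~~+~+~~+~~+~~+~~+
[26] +~~+~~+~+~~+~~+~~+~~
[27] ~+~~+~~+~+~~+~~+~~+~
[28] ~~+~~+~~+~+~~+~~+~~+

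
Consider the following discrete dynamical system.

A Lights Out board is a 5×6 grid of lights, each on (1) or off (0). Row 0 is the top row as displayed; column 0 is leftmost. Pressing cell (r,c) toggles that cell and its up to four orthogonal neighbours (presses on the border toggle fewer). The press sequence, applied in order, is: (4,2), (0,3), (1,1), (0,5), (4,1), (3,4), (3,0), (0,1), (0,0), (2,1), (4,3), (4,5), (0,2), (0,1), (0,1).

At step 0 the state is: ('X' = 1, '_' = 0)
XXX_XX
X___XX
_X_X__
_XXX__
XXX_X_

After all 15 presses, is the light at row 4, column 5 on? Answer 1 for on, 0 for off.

[0] XXX_XX
X___XX
_X_X__
_XXX__
XXX_X_
[1] XXX_XX
X___XX
_X_X__
_X_X__
X__XX_
[2] XX_X_X
X__XXX
_X_X__
_X_X__
X__XX_
[3] X__X_X
_XXXXX
___X__
_X_X__
X__XX_
[4] X__XX_
_XXXX_
___X__
_X_X__
X__XX_
[5] X__XX_
_XXXX_
___X__
___X__
_XXXX_
[6] X__XX_
_XXXX_
___XX_
____XX
_XXX__
[7] X__XX_
_XXXX_
X__XX_
XX__XX
XXXX__
[8] _XXXX_
__XXX_
X__XX_
XX__XX
XXXX__
[9] X_XXX_
X_XXX_
X__XX_
XX__XX
XXXX__
[10] X_XXX_
XXXXX_
_XXXX_
X___XX
XXXX__
[11] X_XXX_
XXXXX_
_XXXX_
X__XXX
XX__X_
[12] X_XXX_
XXXXX_
_XXXX_
X__XX_
XX___X
[13] XX__X_
XX_XX_
_XXXX_
X__XX_
XX___X
[14] __X_X_
X__XX_
_XXXX_
X__XX_
XX___X
[15] XX__X_
XX_XX_
_XXXX_
X__XX_
XX___X

1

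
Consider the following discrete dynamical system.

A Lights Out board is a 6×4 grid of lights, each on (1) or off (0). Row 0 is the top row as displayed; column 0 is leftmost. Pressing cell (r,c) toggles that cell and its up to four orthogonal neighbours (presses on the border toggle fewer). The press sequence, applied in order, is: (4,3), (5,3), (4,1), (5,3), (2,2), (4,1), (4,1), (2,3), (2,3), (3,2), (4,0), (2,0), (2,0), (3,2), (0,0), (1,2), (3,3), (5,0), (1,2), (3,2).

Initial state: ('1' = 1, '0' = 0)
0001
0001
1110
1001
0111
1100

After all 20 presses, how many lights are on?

15

0) 0001
0001
1110
1001
0111
1100
1) 0001
0001
1110
1000
0100
1101
2) 0001
0001
1110
1000
0101
1110
3) 0001
0001
1110
1100
1011
1010
4) 0001
0001
1110
1100
1010
1001
5) 0001
0011
1001
1110
1010
1001
6) 0001
0011
1001
1010
0100
1101
7) 0001
0011
1001
1110
1010
1001
8) 0001
0010
1010
1111
1010
1001
9) 0001
0011
1001
1110
1010
1001
10) 0001
0011
1011
1001
1000
1001
11) 0001
0011
1011
0001
0100
0001
12) 0001
1011
0111
1001
0100
0001
13) 0001
0011
1011
0001
0100
0001
14) 0001
0011
1001
0110
0110
0001
15) 1101
1011
1001
0110
0110
0001
16) 1111
1100
1011
0110
0110
0001
17) 1111
1100
1010
0101
0111
0001
18) 1111
1100
1010
0101
1111
1101
19) 1101
1011
1000
0101
1111
1101
20) 1101
1011
1010
0010
1101
1101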